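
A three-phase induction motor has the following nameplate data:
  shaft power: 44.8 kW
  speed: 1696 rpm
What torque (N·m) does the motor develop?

252 N·m

ω = 2π × 1696/60 = 177.6 rad/s
τ = P/ω = 44800/177.6 = 252 N·m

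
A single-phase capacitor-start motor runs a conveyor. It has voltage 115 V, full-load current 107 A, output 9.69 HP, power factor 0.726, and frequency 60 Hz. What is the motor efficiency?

80.9 %

P_out = 9.69 × 746 = 7229 W
P_in = V·I·cosφ = 115 × 107 × 0.726 = 8933 W
η = P_out / P_in = 7229 / 8933 = 0.809 = 80.9%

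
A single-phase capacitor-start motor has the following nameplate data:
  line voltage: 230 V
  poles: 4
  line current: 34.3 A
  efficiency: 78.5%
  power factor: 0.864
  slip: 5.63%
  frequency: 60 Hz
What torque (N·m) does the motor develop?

30.1 N·m

P_in = V·I·cosφ = 230 × 34.3 × 0.864 = 6816 W
P_out = η·P_in = 0.785 × 6816 = 5351 W
n_s = 120×60/4 = 1800 rpm; n = 1800×(1−0.0563) = 1699 rpm
ω = 2π×1699/60 = 177.9 rad/s
τ = P_out/ω = 5351/177.9 = 30.1 N·m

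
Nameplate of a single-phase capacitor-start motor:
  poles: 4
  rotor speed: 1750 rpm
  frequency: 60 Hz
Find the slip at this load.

n_s = 120f/p = 120×60/4 = 1800 rpm
s = (n_s − n)/n_s = (1800 − 1750)/1800 = 0.0278

2.78 %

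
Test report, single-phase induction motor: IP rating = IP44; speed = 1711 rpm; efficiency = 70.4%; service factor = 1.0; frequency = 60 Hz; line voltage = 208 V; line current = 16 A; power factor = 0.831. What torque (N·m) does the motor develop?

P_in = V·I·cosφ = 208 × 16 × 0.831 = 2766 W
P_out = η·P_in = 0.704 × 2766 = 1947 W
n = 1711 rpm
ω = 2π×1711/60 = 179.2 rad/s
τ = P_out/ω = 1947/179.2 = 10.9 N·m

10.9 N·m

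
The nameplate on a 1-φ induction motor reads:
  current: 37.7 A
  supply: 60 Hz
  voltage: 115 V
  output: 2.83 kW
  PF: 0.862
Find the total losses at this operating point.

907 W

P_in = V·I·cosφ = 115×37.7×0.862 = 3737 W
P_out = 2830 W
Losses = P_in − P_out = 3737 − 2830 = 907 W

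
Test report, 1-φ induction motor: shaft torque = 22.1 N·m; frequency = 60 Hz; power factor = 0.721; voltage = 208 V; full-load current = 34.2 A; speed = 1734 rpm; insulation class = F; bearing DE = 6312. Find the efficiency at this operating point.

78.2 %

ω = 2π × 1734/60 = 181.6 rad/s; P_out = τω = 22.1 × 181.6 = 4013 W
P_in = V·I·cosφ = 208 × 34.2 × 0.721 = 5129 W
η = P_out / P_in = 4013 / 5129 = 0.782 = 78.2%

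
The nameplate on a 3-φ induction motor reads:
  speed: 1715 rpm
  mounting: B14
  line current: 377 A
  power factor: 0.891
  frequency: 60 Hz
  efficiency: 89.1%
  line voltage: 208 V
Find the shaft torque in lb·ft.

P_in = √3·V·I·cosφ = 1.732 × 208 × 377 × 0.891 = 121013 W
P_out = η·P_in = 0.891 × 121013 = 107823 W
n = 1715 rpm
ω = 2π×1715/60 = 179.6 rad/s
τ = P_out/ω = 107823/179.6 = 600.4 N·m
In lb·ft: 600.4/1.356 = 443 lb·ft

443 lb·ft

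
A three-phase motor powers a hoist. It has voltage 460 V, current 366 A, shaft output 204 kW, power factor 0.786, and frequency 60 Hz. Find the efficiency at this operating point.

P_out = 204 kW = 204000 W
P_in = √3·V_L·I_L·cosφ = 1.732 × 460 × 366 × 0.786 = 229197 W
η = P_out / P_in = 204000 / 229197 = 0.890 = 89.0%

89.0 %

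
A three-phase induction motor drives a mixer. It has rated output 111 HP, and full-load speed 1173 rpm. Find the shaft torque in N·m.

P_out = 111 × 746 = 82806 W
ω = 2π × 1173/60 = 122.8 rad/s
τ = P_out/ω = 82806/122.8 = 674 N·m

674 N·m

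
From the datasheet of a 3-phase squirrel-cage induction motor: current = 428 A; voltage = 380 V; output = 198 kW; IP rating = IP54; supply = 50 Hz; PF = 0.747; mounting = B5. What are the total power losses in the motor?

12.4 kW

P_in = √3·V·I·cosφ = 1.732×380×428×0.747 = 210424 W
P_out = 198000 W
Losses = P_in − P_out = 210424 − 198000 = 12424 W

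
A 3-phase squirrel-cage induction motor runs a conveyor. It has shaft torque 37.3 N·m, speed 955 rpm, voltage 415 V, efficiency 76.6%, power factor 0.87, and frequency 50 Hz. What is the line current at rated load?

ω = 2π×955/60 = 100 rad/s; P_out = τω = 37.3 × 100 = 3730 W
P_in = P_out / η = 3730 / 0.766 = 4869 W
I_L = P_in / (√3·V_L·cosφ) = 4869 / (1.732 × 415 × 0.87) = 7.79 A

7.79 A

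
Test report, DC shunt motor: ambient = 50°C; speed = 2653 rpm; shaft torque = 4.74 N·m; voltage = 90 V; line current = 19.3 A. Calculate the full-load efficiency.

75.8 %

ω = 2π × 2653/60 = 277.8 rad/s; P_out = τω = 4.74 × 277.8 = 1317 W
P_in = V·I = 90 × 19.3 = 1737 W
η = P_out / P_in = 1317 / 1737 = 0.758 = 75.8%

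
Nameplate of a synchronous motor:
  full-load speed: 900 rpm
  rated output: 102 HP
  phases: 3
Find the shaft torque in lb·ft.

595 lb·ft

P_out = 102 × 746 = 76092 W
ω = 2π × 900/60 = 94.25 rad/s
τ = P_out/ω = 76092/94.25 = 807.3 N·m
In lb·ft: 807.3/1.356 = 595 lb·ft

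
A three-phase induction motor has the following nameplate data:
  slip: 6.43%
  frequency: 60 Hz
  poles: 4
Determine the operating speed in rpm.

1684 rpm

n_s = 120f/p = 120×60/4 = 1800 rpm
n = n_s(1 − s) = 1800 × (1 − 0.0643) = 1684 rpm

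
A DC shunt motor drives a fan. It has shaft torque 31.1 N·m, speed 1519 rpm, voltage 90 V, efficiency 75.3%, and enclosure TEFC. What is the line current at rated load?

73 A

ω = 2π×1519/60 = 159.1 rad/s; P_out = τω = 31.1 × 159.1 = 4948 W
P_in = P_out / η = 4948 / 0.753 = 6571 W
I = P_in / V = 6571 / 90 = 73 A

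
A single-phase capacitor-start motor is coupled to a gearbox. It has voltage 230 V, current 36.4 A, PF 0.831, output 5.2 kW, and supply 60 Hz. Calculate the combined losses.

1.76 kW

P_in = V·I·cosφ = 230×36.4×0.831 = 6957 W
P_out = 5200 W
Losses = P_in − P_out = 6957 − 5200 = 1757 W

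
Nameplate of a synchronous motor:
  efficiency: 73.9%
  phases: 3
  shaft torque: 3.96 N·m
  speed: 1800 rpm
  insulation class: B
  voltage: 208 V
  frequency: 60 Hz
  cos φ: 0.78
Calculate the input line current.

3.59 A

ω = 2π×1800/60 = 188.5 rad/s; P_out = τω = 3.96 × 188.5 = 746 W
P_in = P_out / η = 746 / 0.739 = 1009 W
I_L = P_in / (√3·V_L·cosφ) = 1009 / (1.732 × 208 × 0.78) = 3.59 A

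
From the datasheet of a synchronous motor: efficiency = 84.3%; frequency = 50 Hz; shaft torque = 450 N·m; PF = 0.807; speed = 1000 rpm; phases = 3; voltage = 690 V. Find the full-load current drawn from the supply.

58 A

ω = 2π×1000/60 = 104.7 rad/s; P_out = τω = 450 × 104.7 = 47115 W
P_in = P_out / η = 47115 / 0.843 = 55890 W
I_L = P_in / (√3·V_L·cosφ) = 55890 / (1.732 × 690 × 0.807) = 58 A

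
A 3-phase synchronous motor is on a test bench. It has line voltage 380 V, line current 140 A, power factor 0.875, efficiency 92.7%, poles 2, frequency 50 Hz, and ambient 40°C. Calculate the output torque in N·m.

238 N·m

P_in = √3·V·I·cosφ = 1.732 × 380 × 140 × 0.875 = 80625 W
P_out = η·P_in = 0.927 × 80625 = 74739 W
n = n_s = 120×50/2 = 3000 rpm (synchronous)
ω = 2π×3000/60 = 314.2 rad/s
τ = P_out/ω = 74739/314.2 = 238 N·m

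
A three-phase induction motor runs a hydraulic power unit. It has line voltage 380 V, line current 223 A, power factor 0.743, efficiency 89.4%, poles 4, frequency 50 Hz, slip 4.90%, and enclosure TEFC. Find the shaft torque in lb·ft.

P_in = √3·V·I·cosφ = 1.732 × 380 × 223 × 0.743 = 109050 W
P_out = η·P_in = 0.894 × 109050 = 97491 W
n_s = 120×50/4 = 1500 rpm; n = 1500×(1−0.049) = 1427 rpm
ω = 2π×1427/60 = 149.4 rad/s
τ = P_out/ω = 97491/149.4 = 652.6 N·m
In lb·ft: 652.6/1.356 = 481 lb·ft

481 lb·ft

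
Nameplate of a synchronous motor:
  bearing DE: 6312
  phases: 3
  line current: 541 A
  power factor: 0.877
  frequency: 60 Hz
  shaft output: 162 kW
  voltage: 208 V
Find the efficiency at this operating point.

94.8 %

P_out = 162 kW = 162000 W
P_in = √3·V_L·I_L·cosφ = 1.732 × 208 × 541 × 0.877 = 170926 W
η = P_out / P_in = 162000 / 170926 = 0.948 = 94.8%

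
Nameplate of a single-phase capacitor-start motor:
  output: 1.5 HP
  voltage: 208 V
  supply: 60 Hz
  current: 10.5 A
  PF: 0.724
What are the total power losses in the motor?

P_in = V·I·cosφ = 208×10.5×0.724 = 1581 W
P_out = 1.5×746 = 1119 W
Losses = P_in − P_out = 1581 − 1119 = 462 W

462 W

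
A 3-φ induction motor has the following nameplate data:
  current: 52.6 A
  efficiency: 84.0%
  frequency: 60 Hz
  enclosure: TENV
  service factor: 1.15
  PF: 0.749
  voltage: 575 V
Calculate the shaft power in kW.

33 kW

P_in = √3·V·I·cosφ = 1.732 × 575 × 52.6 × 0.749 = 39236 W
P_out = η·P_in = 0.84 × 39236 = 32958 W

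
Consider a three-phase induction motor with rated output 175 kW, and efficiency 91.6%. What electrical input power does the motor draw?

191 kW

P_out = 175000 W
P_in = P_out/η = 175000/0.916 = 191048 W = 191 kW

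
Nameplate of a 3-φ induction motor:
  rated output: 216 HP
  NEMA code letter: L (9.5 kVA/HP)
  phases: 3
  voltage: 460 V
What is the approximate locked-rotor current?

S_LR = 9.5 × 216 = 2052 kVA
I_LR = S_LR/(√3·V_L) = 2052000/(1.732×460) = 2580 A

2580 A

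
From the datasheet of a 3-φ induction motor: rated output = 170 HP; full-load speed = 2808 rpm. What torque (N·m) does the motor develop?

431 N·m

P_out = 170 × 746 = 126820 W
ω = 2π × 2808/60 = 294.1 rad/s
τ = P_out/ω = 126820/294.1 = 431 N·m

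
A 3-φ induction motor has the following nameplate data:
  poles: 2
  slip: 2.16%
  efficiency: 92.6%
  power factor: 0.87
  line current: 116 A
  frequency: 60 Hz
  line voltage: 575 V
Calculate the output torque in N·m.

252 N·m

P_in = √3·V·I·cosφ = 1.732 × 575 × 116 × 0.87 = 100506 W
P_out = η·P_in = 0.926 × 100506 = 93069 W
n_s = 120×60/2 = 3600 rpm; n = 3600×(1−0.0216) = 3522 rpm
ω = 2π×3522/60 = 368.8 rad/s
τ = P_out/ω = 93069/368.8 = 252 N·m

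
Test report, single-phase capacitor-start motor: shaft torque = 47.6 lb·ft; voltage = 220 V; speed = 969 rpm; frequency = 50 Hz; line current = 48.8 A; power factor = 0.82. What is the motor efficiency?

74.4 %

τ = 47.6 lb·ft × 1.356 = 64.55 N·m
ω = 2π × 969/60 = 101.5 rad/s; P_out = τω = 64.55 × 101.5 = 6552 W
P_in = V·I·cosφ = 220 × 48.8 × 0.82 = 8804 W
η = P_out / P_in = 6552 / 8804 = 0.744 = 74.4%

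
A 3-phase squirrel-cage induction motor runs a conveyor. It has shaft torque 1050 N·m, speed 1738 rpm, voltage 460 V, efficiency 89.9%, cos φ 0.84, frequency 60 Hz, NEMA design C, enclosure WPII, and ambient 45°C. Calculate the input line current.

ω = 2π×1738/60 = 182 rad/s; P_out = τω = 1050 × 182 = 191100 W
P_in = P_out / η = 191100 / 0.899 = 212570 W
I_L = P_in / (√3·V_L·cosφ) = 212570 / (1.732 × 460 × 0.84) = 318 A

318 A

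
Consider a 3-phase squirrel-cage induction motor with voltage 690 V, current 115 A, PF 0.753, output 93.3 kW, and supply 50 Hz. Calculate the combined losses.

10200 W

P_in = √3·V·I·cosφ = 1.732×690×115×0.753 = 103488 W
P_out = 93300 W
Losses = P_in − P_out = 103488 − 93300 = 10188 W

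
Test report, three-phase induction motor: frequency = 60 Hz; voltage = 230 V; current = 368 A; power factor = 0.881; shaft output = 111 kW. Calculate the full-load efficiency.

85.9 %

P_out = 111 kW = 111000 W
P_in = √3·V_L·I_L·cosφ = 1.732 × 230 × 368 × 0.881 = 129151 W
η = P_out / P_in = 111000 / 129151 = 0.859 = 85.9%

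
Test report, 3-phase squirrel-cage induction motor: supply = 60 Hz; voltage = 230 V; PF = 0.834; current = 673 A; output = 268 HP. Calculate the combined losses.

23700 W

P_in = √3·V·I·cosφ = 1.732×230×673×0.834 = 223592 W
P_out = 268×746 = 199928 W
Losses = P_in − P_out = 223592 − 199928 = 23664 W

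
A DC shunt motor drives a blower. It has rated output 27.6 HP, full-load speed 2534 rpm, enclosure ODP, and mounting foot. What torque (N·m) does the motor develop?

77.6 N·m

P_out = 27.6 × 746 = 20590 W
ω = 2π × 2534/60 = 265.4 rad/s
τ = P_out/ω = 20590/265.4 = 77.6 N·m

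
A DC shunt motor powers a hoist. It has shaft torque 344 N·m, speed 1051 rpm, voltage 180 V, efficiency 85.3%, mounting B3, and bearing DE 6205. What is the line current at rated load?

ω = 2π×1051/60 = 110.1 rad/s; P_out = τω = 344 × 110.1 = 37874 W
P_in = P_out / η = 37874 / 0.853 = 44401 W
I = P_in / V = 44401 / 180 = 247 A

247 A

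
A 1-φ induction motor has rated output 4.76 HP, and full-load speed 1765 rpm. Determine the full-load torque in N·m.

19.2 N·m

P_out = 4.76 × 746 = 3551 W
ω = 2π × 1765/60 = 184.8 rad/s
τ = P_out/ω = 3551/184.8 = 19.2 N·m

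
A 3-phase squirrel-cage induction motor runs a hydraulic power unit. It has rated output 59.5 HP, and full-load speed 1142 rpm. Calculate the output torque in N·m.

P_out = 59.5 × 746 = 44387 W
ω = 2π × 1142/60 = 119.6 rad/s
τ = P_out/ω = 44387/119.6 = 371 N·m

371 N·m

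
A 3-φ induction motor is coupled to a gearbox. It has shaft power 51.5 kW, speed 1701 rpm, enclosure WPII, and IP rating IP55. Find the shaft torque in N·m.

289 N·m

ω = 2π × 1701/60 = 178.1 rad/s
τ = P/ω = 51500/178.1 = 289 N·m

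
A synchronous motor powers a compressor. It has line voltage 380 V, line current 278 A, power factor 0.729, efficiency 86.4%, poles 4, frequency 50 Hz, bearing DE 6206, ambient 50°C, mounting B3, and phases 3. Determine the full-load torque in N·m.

734 N·m

P_in = √3·V·I·cosφ = 1.732 × 380 × 278 × 0.729 = 133384 W
P_out = η·P_in = 0.864 × 133384 = 115244 W
n = n_s = 120×50/4 = 1500 rpm (synchronous)
ω = 2π×1500/60 = 157.1 rad/s
τ = P_out/ω = 115244/157.1 = 734 N·m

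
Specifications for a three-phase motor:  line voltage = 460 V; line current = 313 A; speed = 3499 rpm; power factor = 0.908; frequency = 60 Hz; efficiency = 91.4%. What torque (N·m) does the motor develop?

565 N·m

P_in = √3·V·I·cosφ = 1.732 × 460 × 313 × 0.908 = 226431 W
P_out = η·P_in = 0.914 × 226431 = 206958 W
n = 3499 rpm
ω = 2π×3499/60 = 366.4 rad/s
τ = P_out/ω = 206958/366.4 = 565 N·m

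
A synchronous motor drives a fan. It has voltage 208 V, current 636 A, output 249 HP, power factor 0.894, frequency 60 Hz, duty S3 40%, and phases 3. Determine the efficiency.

P_out = 249 × 746 = 185754 W
P_in = √3·V_L·I_L·cosφ = 1.732 × 208 × 636 × 0.894 = 204836 W
η = P_out / P_in = 185754 / 204836 = 0.907 = 90.7%

90.7 %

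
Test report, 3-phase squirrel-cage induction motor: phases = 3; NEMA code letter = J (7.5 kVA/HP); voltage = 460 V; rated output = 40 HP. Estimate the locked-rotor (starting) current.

S_LR = 7.5 × 40 = 300 kVA
I_LR = S_LR/(√3·V_L) = 300000/(1.732×460) = 377 A

377 A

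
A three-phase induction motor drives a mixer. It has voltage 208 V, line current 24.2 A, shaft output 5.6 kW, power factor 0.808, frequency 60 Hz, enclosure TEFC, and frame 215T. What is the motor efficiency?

P_out = 5.6 kW = 5600 W
P_in = √3·V_L·I_L·cosφ = 1.732 × 208 × 24.2 × 0.808 = 7044 W
η = P_out / P_in = 5600 / 7044 = 0.795 = 79.5%

79.5 %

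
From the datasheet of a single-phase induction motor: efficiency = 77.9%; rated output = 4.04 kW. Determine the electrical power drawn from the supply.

5.19 kW

P_out = 4040 W
P_in = P_out/η = 4040/0.779 = 5186 W = 5.19 kW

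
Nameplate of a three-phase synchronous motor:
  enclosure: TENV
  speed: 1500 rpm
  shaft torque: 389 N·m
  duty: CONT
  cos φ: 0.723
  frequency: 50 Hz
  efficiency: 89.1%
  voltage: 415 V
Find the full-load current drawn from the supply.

ω = 2π×1500/60 = 157.1 rad/s; P_out = τω = 389 × 157.1 = 61112 W
P_in = P_out / η = 61112 / 0.891 = 68588 W
I_L = P_in / (√3·V_L·cosφ) = 68588 / (1.732 × 415 × 0.723) = 132 A

132 A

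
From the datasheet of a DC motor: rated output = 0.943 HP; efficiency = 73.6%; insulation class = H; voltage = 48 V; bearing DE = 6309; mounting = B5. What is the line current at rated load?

P_out = 0.943 × 746 = 703 W
P_in = P_out / η = 703 / 0.736 = 955 W
I = P_in / V = 955 / 48 = 19.9 A

19.9 A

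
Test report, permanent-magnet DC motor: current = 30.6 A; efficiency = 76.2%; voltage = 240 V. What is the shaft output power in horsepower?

P_in = V·I = 240 × 30.6 = 7344 W
P_out = η·P_in = 0.762 × 7344 = 5596 W
= 5596/746 = 7.5 HP

7.5 HP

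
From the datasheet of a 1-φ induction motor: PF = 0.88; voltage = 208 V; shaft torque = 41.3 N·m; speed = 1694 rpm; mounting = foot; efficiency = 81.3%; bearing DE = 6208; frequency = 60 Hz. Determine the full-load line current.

49.2 A

ω = 2π×1694/60 = 177.4 rad/s; P_out = τω = 41.3 × 177.4 = 7327 W
P_in = P_out / η = 7327 / 0.813 = 9012 W
I = P_in / (V·cosφ) = 9012 / (208 × 0.88) = 49.2 A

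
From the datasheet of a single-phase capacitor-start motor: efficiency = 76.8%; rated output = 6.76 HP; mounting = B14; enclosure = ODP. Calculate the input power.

P_out = 6.76 × 746 = 5043 W
P_in = P_out/η = 5043/0.768 = 6566 W = 6.57 kW

6.57 kW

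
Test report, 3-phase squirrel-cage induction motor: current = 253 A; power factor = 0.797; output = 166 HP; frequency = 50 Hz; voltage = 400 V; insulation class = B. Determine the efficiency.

88.6 %

P_out = 166 × 746 = 123836 W
P_in = √3·V_L·I_L·cosφ = 1.732 × 400 × 253 × 0.797 = 139697 W
η = P_out / P_in = 123836 / 139697 = 0.886 = 88.6%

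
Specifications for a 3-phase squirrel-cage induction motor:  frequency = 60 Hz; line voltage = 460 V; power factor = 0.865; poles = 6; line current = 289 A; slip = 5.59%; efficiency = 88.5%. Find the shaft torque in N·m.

1490 N·m

P_in = √3·V·I·cosφ = 1.732 × 460 × 289 × 0.865 = 199168 W
P_out = η·P_in = 0.885 × 199168 = 176264 W
n_s = 120×60/6 = 1200 rpm; n = 1200×(1−0.0559) = 1133 rpm
ω = 2π×1133/60 = 118.6 rad/s
τ = P_out/ω = 176264/118.6 = 1490 N·m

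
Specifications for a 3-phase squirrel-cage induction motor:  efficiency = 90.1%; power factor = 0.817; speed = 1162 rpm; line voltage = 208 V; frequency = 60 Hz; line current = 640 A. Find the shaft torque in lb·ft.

P_in = √3·V·I·cosφ = 1.732 × 208 × 640 × 0.817 = 188371 W
P_out = η·P_in = 0.901 × 188371 = 169722 W
n = 1162 rpm
ω = 2π×1162/60 = 121.7 rad/s
τ = P_out/ω = 169722/121.7 = 1395 N·m
In lb·ft: 1395/1.356 = 1030 lb·ft

1030 lb·ft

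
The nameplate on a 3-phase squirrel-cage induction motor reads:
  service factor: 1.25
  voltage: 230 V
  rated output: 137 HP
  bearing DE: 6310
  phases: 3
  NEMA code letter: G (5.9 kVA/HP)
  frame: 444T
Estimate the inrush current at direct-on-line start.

2030 A

S_LR = 5.9 × 137 = 808.3 kVA
I_LR = S_LR/(√3·V_L) = 808300/(1.732×230) = 2030 A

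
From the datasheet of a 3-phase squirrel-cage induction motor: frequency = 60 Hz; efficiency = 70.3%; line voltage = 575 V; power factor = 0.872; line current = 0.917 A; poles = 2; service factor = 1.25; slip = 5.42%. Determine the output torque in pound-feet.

P_in = √3·V·I·cosφ = 1.732 × 575 × 0.917 × 0.872 = 796 W
P_out = η·P_in = 0.703 × 796 = 560 W
n_s = 120×60/2 = 3600 rpm; n = 3600×(1−0.0542) = 3405 rpm
ω = 2π×3405/60 = 356.6 rad/s
τ = P_out/ω = 560/356.6 = 1.57 N·m
In lb·ft: 1.57/1.356 = 1.16 lb·ft

1.16 lb·ft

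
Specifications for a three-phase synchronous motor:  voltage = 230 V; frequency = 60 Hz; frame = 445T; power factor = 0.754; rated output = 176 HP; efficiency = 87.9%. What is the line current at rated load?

497 A

P_out = 176 × 746 = 131296 W
P_in = P_out / η = 131296 / 0.879 = 149370 W
I_L = P_in / (√3·V_L·cosφ) = 149370 / (1.732 × 230 × 0.754) = 497 A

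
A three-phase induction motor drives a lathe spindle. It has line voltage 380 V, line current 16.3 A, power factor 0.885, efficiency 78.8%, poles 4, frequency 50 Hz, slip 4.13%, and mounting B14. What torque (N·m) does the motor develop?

49.7 N·m

P_in = √3·V·I·cosφ = 1.732 × 380 × 16.3 × 0.885 = 9494 W
P_out = η·P_in = 0.788 × 9494 = 7481 W
n_s = 120×50/4 = 1500 rpm; n = 1500×(1−0.0413) = 1438 rpm
ω = 2π×1438/60 = 150.6 rad/s
τ = P_out/ω = 7481/150.6 = 49.7 N·m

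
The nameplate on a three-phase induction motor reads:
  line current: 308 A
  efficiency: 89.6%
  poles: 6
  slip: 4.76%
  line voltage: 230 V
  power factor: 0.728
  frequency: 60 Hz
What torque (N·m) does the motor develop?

P_in = √3·V·I·cosφ = 1.732 × 230 × 308 × 0.728 = 89322 W
P_out = η·P_in = 0.896 × 89322 = 80033 W
n_s = 120×60/6 = 1200 rpm; n = 1200×(1−0.0476) = 1143 rpm
ω = 2π×1143/60 = 119.7 rad/s
τ = P_out/ω = 80033/119.7 = 669 N·m

669 N·m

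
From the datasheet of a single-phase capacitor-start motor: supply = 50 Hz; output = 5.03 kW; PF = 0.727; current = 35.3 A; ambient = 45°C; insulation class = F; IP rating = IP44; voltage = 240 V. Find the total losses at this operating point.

1130 W

P_in = V·I·cosφ = 240×35.3×0.727 = 6159 W
P_out = 5030 W
Losses = P_in − P_out = 6159 − 5030 = 1129 W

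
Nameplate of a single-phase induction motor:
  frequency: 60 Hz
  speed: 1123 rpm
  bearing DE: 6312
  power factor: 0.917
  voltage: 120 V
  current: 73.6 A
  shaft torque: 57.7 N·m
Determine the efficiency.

ω = 2π × 1123/60 = 117.6 rad/s; P_out = τω = 57.7 × 117.6 = 6786 W
P_in = V·I·cosφ = 120 × 73.6 × 0.917 = 8099 W
η = P_out / P_in = 6786 / 8099 = 0.838 = 83.8%

83.8 %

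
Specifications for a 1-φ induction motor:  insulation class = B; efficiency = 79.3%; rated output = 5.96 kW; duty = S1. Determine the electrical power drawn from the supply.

P_out = 5960 W
P_in = P_out/η = 5960/0.793 = 7516 W = 7.52 kW

7.52 kW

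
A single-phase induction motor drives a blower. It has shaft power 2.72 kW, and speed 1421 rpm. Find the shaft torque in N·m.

ω = 2π × 1421/60 = 148.8 rad/s
τ = P/ω = 2720/148.8 = 18.3 N·m

18.3 N·m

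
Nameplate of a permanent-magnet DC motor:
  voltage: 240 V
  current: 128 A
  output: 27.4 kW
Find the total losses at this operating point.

3320 W

P_in = V·I = 240×128 = 30720 W
P_out = 27400 W
Losses = P_in − P_out = 30720 − 27400 = 3320 W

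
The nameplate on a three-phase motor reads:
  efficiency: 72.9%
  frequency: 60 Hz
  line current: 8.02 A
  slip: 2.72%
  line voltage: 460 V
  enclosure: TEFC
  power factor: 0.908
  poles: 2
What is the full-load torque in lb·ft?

P_in = √3·V·I·cosφ = 1.732 × 460 × 8.02 × 0.908 = 5802 W
P_out = η·P_in = 0.729 × 5802 = 4230 W
n_s = 120×60/2 = 3600 rpm; n = 3600×(1−0.0272) = 3502 rpm
ω = 2π×3502/60 = 366.7 rad/s
τ = P_out/ω = 4230/366.7 = 11.54 N·m
In lb·ft: 11.54/1.356 = 8.51 lb·ft

8.51 lb·ft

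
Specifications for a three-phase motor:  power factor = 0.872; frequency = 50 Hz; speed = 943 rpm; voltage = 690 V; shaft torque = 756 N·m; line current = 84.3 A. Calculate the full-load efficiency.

ω = 2π × 943/60 = 98.75 rad/s; P_out = τω = 756 × 98.75 = 74655 W
P_in = √3·V_L·I_L·cosφ = 1.732 × 690 × 84.3 × 0.872 = 87850 W
η = P_out / P_in = 74655 / 87850 = 0.850 = 85.0%

85.0 %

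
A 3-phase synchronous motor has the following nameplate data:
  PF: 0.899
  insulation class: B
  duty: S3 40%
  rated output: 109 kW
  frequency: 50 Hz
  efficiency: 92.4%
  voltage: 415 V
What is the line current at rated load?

P_out = 109 kW = 109000 W
P_in = P_out / η = 109000 / 0.924 = 117965 W
I_L = P_in / (√3·V_L·cosφ) = 117965 / (1.732 × 415 × 0.899) = 183 A

183 A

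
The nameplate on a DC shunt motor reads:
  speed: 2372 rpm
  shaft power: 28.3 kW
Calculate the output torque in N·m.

ω = 2π × 2372/60 = 248.4 rad/s
τ = P/ω = 28300/248.4 = 114 N·m

114 N·m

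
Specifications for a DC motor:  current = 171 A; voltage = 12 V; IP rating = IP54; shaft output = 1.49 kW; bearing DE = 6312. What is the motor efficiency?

72.6 %

P_out = 1.49 kW = 1490 W
P_in = V·I = 12 × 171 = 2052 W
η = P_out / P_in = 1490 / 2052 = 0.726 = 72.6%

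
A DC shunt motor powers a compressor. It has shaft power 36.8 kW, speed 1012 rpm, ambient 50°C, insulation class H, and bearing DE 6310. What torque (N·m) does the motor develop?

347 N·m

ω = 2π × 1012/60 = 106 rad/s
τ = P/ω = 36800/106 = 347 N·m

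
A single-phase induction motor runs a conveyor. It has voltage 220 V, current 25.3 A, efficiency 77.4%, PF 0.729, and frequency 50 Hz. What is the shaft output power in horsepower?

P_in = V·I·cosφ = 220 × 25.3 × 0.729 = 4058 W
P_out = η·P_in = 0.774 × 4058 = 3141 W
= 3141/746 = 4.21 HP

4.21 HP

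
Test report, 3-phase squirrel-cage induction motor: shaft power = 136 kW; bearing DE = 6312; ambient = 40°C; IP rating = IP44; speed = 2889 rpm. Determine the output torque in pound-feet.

332 lb·ft

ω = 2π × 2889/60 = 302.5 rad/s
τ = P/ω = 136000/302.5 = 449.6 N·m
In lb·ft: 449.6/1.356 = 332 lb·ft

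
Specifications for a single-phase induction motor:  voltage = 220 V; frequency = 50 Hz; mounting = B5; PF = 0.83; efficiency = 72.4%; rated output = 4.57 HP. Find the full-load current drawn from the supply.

P_out = 4.57 × 746 = 3409 W
P_in = P_out / η = 3409 / 0.724 = 4709 W
I = P_in / (V·cosφ) = 4709 / (220 × 0.83) = 25.8 A

25.8 A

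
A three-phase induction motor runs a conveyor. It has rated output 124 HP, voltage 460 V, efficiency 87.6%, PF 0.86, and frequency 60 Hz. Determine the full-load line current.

P_out = 124 × 746 = 92504 W
P_in = P_out / η = 92504 / 0.876 = 105598 W
I_L = P_in / (√3·V_L·cosφ) = 105598 / (1.732 × 460 × 0.86) = 154 A

154 A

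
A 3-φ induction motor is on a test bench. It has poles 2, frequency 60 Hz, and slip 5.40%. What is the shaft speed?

n_s = 120f/p = 120×60/2 = 3600 rpm
n = n_s(1 − s) = 3600 × (1 − 0.054) = 3406 rpm

3406 rpm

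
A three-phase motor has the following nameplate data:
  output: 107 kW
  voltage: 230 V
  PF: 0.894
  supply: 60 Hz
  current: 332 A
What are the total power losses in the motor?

11.2 kW

P_in = √3·V·I·cosφ = 1.732×230×332×0.894 = 118236 W
P_out = 107000 W
Losses = P_in − P_out = 118236 − 107000 = 11236 W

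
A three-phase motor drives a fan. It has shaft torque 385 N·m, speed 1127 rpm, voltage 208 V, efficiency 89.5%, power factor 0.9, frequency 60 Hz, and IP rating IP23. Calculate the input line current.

157 A

ω = 2π×1127/60 = 118 rad/s; P_out = τω = 385 × 118 = 45430 W
P_in = P_out / η = 45430 / 0.895 = 50760 W
I_L = P_in / (√3·V_L·cosφ) = 50760 / (1.732 × 208 × 0.9) = 157 A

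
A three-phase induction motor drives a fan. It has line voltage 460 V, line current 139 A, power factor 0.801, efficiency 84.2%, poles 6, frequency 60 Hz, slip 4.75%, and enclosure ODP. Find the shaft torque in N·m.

P_in = √3·V·I·cosφ = 1.732 × 460 × 139 × 0.801 = 88706 W
P_out = η·P_in = 0.842 × 88706 = 74690 W
n_s = 120×60/6 = 1200 rpm; n = 1200×(1−0.0475) = 1143 rpm
ω = 2π×1143/60 = 119.7 rad/s
τ = P_out/ω = 74690/119.7 = 624 N·m

624 N·m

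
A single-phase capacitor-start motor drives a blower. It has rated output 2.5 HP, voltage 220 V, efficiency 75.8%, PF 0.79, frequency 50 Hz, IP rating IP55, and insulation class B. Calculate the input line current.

14.2 A

P_out = 2.5 × 746 = 1865 W
P_in = P_out / η = 1865 / 0.758 = 2460 W
I = P_in / (V·cosφ) = 2460 / (220 × 0.79) = 14.2 A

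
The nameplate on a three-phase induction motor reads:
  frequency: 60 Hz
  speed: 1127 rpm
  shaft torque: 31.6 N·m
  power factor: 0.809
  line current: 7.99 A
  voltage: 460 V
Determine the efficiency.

ω = 2π × 1127/60 = 118 rad/s; P_out = τω = 31.6 × 118 = 3729 W
P_in = √3·V_L·I_L·cosφ = 1.732 × 460 × 7.99 × 0.809 = 5150 W
η = P_out / P_in = 3729 / 5150 = 0.724 = 72.4%

72.4 %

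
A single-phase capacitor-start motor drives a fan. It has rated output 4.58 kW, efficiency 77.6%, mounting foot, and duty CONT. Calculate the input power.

P_out = 4580 W
P_in = P_out/η = 4580/0.776 = 5902 W = 5.9 kW

5.9 kW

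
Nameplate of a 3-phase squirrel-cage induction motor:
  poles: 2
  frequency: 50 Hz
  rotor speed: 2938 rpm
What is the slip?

n_s = 120f/p = 120×50/2 = 3000 rpm
s = (n_s − n)/n_s = (3000 − 2938)/3000 = 0.0207

2.07 %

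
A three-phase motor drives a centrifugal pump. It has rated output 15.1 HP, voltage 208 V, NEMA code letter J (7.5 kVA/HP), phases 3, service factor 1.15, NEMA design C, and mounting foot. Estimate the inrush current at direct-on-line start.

S_LR = 7.5 × 15.1 = 113.25 kVA
I_LR = S_LR/(√3·V_L) = 113250/(1.732×208) = 314 A

314 A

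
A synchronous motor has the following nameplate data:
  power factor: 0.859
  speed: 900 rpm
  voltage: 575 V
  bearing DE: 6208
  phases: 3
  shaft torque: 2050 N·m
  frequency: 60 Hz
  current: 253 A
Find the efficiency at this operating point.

ω = 2π × 900/60 = 94.25 rad/s; P_out = τω = 2050 × 94.25 = 193213 W
P_in = √3·V_L·I_L·cosφ = 1.732 × 575 × 253 × 0.859 = 216436 W
η = P_out / P_in = 193213 / 216436 = 0.893 = 89.3%

89.3 %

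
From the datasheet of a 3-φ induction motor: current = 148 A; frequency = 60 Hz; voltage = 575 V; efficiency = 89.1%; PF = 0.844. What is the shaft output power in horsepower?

149 HP

P_in = √3·V·I·cosφ = 1.732 × 575 × 148 × 0.844 = 124400 W
P_out = η·P_in = 0.891 × 124400 = 110840 W
= 110840/746 = 149 HP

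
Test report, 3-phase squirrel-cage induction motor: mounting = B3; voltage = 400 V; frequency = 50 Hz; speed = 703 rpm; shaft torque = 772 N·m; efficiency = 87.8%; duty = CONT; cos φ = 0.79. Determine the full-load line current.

118 A

ω = 2π×703/60 = 73.62 rad/s; P_out = τω = 772 × 73.62 = 56835 W
P_in = P_out / η = 56835 / 0.878 = 64732 W
I_L = P_in / (√3·V_L·cosφ) = 64732 / (1.732 × 400 × 0.79) = 118 A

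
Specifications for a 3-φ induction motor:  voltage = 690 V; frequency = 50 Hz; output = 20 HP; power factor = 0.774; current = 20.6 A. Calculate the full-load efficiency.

78.3 %

P_out = 20 × 746 = 14920 W
P_in = √3·V_L·I_L·cosφ = 1.732 × 690 × 20.6 × 0.774 = 19055 W
η = P_out / P_in = 14920 / 19055 = 0.783 = 78.3%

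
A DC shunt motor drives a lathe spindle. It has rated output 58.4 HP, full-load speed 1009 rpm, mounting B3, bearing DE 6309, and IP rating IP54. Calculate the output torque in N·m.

P_out = 58.4 × 746 = 43566 W
ω = 2π × 1009/60 = 105.7 rad/s
τ = P_out/ω = 43566/105.7 = 412 N·m

412 N·m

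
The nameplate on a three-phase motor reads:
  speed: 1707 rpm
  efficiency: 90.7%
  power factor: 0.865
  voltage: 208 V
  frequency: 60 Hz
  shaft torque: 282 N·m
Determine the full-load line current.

ω = 2π×1707/60 = 178.8 rad/s; P_out = τω = 282 × 178.8 = 50422 W
P_in = P_out / η = 50422 / 0.907 = 55592 W
I_L = P_in / (√3·V_L·cosφ) = 55592 / (1.732 × 208 × 0.865) = 178 A

178 A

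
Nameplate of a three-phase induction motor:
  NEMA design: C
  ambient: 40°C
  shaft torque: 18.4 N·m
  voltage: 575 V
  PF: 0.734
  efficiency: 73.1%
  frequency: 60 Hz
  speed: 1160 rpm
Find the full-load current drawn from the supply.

ω = 2π×1160/60 = 121.5 rad/s; P_out = τω = 18.4 × 121.5 = 2236 W
P_in = P_out / η = 2236 / 0.731 = 3059 W
I_L = P_in / (√3·V_L·cosφ) = 3059 / (1.732 × 575 × 0.734) = 4.18 A

4.18 A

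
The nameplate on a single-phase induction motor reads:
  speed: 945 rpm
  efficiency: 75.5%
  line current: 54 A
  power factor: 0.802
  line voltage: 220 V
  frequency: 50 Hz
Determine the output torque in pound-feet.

P_in = V·I·cosφ = 220 × 54 × 0.802 = 9528 W
P_out = η·P_in = 0.755 × 9528 = 7194 W
n = 945 rpm
ω = 2π×945/60 = 98.96 rad/s
τ = P_out/ω = 7194/98.96 = 72.7 N·m
In lb·ft: 72.7/1.356 = 53.6 lb·ft

53.6 lb·ft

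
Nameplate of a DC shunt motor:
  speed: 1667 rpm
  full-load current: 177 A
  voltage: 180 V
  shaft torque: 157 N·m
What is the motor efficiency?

ω = 2π × 1667/60 = 174.6 rad/s; P_out = τω = 157 × 174.6 = 27412 W
P_in = V·I = 180 × 177 = 31860 W
η = P_out / P_in = 27412 / 31860 = 0.860 = 86.0%

86.0 %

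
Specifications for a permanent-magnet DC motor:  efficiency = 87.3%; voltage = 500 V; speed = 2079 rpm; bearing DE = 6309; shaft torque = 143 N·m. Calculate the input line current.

ω = 2π×2079/60 = 217.7 rad/s; P_out = τω = 143 × 217.7 = 31131 W
P_in = P_out / η = 31131 / 0.873 = 35660 W
I = P_in / V = 35660 / 500 = 71.3 A

71.3 A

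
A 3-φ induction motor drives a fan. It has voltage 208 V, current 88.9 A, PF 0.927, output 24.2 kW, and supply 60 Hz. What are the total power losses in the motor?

5490 W

P_in = √3·V·I·cosφ = 1.732×208×88.9×0.927 = 29689 W
P_out = 24200 W
Losses = P_in − P_out = 29689 − 24200 = 5489 W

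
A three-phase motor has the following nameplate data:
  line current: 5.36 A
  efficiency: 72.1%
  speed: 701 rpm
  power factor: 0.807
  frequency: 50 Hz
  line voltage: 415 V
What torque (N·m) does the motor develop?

30.5 N·m

P_in = √3·V·I·cosφ = 1.732 × 415 × 5.36 × 0.807 = 3109 W
P_out = η·P_in = 0.721 × 3109 = 2242 W
n = 701 rpm
ω = 2π×701/60 = 73.41 rad/s
τ = P_out/ω = 2242/73.41 = 30.5 N·m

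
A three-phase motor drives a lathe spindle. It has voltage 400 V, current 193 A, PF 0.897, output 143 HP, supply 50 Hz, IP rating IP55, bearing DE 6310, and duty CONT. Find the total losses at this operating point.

P_in = √3·V·I·cosφ = 1.732×400×193×0.897 = 119938 W
P_out = 143×746 = 106678 W
Losses = P_in − P_out = 119938 − 106678 = 13260 W

13.3 kW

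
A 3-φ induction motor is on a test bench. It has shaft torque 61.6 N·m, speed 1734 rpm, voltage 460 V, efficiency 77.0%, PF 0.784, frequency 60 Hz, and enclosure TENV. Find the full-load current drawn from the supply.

23.3 A

ω = 2π×1734/60 = 181.6 rad/s; P_out = τω = 61.6 × 181.6 = 11187 W
P_in = P_out / η = 11187 / 0.770 = 14529 W
I_L = P_in / (√3·V_L·cosφ) = 14529 / (1.732 × 460 × 0.784) = 23.3 A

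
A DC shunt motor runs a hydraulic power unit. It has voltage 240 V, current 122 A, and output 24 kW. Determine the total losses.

P_in = V·I = 240×122 = 29280 W
P_out = 24000 W
Losses = P_in − P_out = 29280 − 24000 = 5280 W

5.28 kW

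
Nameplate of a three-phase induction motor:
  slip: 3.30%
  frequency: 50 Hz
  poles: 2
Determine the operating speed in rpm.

n_s = 120f/p = 120×50/2 = 3000 rpm
n = n_s(1 − s) = 3000 × (1 − 0.033) = 2901 rpm

2901 rpm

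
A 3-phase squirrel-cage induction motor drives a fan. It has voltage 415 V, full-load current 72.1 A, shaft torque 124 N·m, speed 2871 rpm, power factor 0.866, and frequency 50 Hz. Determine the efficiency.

ω = 2π × 2871/60 = 300.7 rad/s; P_out = τω = 124 × 300.7 = 37287 W
P_in = √3·V_L·I_L·cosφ = 1.732 × 415 × 72.1 × 0.866 = 44880 W
η = P_out / P_in = 37287 / 44880 = 0.831 = 83.1%

83.1 %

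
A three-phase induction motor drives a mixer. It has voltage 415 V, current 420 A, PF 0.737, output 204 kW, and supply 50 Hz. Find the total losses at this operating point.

18500 W

P_in = √3·V·I·cosφ = 1.732×415×420×0.737 = 222491 W
P_out = 204000 W
Losses = P_in − P_out = 222491 − 204000 = 18491 W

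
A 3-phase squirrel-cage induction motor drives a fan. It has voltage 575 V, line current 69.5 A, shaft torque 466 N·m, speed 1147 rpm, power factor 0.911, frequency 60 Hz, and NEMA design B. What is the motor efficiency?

ω = 2π × 1147/60 = 120.1 rad/s; P_out = τω = 466 × 120.1 = 55967 W
P_in = √3·V_L·I_L·cosφ = 1.732 × 575 × 69.5 × 0.911 = 63055 W
η = P_out / P_in = 55967 / 63055 = 0.888 = 88.8%

88.8 %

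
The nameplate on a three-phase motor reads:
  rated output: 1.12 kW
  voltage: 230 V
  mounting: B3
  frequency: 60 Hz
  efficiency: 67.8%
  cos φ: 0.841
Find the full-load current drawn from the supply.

4.93 A

P_out = 1.12 kW = 1120 W
P_in = P_out / η = 1120 / 0.678 = 1652 W
I_L = P_in / (√3·V_L·cosφ) = 1652 / (1.732 × 230 × 0.841) = 4.93 A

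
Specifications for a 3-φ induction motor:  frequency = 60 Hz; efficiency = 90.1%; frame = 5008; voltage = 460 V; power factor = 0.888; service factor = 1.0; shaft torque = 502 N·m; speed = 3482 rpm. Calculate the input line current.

ω = 2π×3482/60 = 364.6 rad/s; P_out = τω = 502 × 364.6 = 183029 W
P_in = P_out / η = 183029 / 0.901 = 203140 W
I_L = P_in / (√3·V_L·cosφ) = 203140 / (1.732 × 460 × 0.888) = 287 A

287 A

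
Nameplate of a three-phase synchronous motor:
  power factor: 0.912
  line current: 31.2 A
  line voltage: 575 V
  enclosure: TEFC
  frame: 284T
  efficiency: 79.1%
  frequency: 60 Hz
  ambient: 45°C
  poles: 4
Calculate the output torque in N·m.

119 N·m

P_in = √3·V·I·cosφ = 1.732 × 575 × 31.2 × 0.912 = 28338 W
P_out = η·P_in = 0.791 × 28338 = 22415 W
n = n_s = 120×60/4 = 1800 rpm (synchronous)
ω = 2π×1800/60 = 188.5 rad/s
τ = P_out/ω = 22415/188.5 = 119 N·m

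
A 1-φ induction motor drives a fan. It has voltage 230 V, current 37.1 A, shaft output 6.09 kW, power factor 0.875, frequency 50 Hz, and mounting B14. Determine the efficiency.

81.6 %

P_out = 6.09 kW = 6090 W
P_in = V·I·cosφ = 230 × 37.1 × 0.875 = 7466 W
η = P_out / P_in = 6090 / 7466 = 0.816 = 81.6%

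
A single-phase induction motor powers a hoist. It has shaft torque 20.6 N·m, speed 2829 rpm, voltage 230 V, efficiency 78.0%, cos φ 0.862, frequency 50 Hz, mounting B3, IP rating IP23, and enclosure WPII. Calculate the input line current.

ω = 2π×2829/60 = 296.3 rad/s; P_out = τω = 20.6 × 296.3 = 6104 W
P_in = P_out / η = 6104 / 0.780 = 7826 W
I = P_in / (V·cosφ) = 7826 / (230 × 0.862) = 39.5 A

39.5 A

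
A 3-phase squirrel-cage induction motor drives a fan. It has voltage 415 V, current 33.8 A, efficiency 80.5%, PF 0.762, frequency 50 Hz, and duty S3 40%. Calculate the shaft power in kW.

P_in = √3·V·I·cosφ = 1.732 × 415 × 33.8 × 0.762 = 18513 W
P_out = η·P_in = 0.805 × 18513 = 14903 W

14.9 kW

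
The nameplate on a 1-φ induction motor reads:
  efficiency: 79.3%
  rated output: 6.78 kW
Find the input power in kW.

8.55 kW

P_out = 6780 W
P_in = P_out/η = 6780/0.793 = 8550 W = 8.55 kW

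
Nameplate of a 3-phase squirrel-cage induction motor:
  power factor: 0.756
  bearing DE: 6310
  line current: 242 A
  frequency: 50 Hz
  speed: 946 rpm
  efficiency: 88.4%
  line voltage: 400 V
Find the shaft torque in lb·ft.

834 lb·ft

P_in = √3·V·I·cosφ = 1.732 × 400 × 242 × 0.756 = 126749 W
P_out = η·P_in = 0.884 × 126749 = 112046 W
n = 946 rpm
ω = 2π×946/60 = 99.06 rad/s
τ = P_out/ω = 112046/99.06 = 1131 N·m
In lb·ft: 1131/1.356 = 834 lb·ft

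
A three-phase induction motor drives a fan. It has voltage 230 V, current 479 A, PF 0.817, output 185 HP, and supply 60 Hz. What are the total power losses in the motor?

P_in = √3·V·I·cosφ = 1.732×230×479×0.817 = 155895 W
P_out = 185×746 = 138010 W
Losses = P_in − P_out = 155895 − 138010 = 17885 W

17.9 kW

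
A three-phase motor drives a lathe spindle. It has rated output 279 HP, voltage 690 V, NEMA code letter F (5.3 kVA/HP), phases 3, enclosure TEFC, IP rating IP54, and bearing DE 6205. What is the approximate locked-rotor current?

1240 A

S_LR = 5.3 × 279 = 1478.7 kVA
I_LR = S_LR/(√3·V_L) = 1478700/(1.732×690) = 1240 A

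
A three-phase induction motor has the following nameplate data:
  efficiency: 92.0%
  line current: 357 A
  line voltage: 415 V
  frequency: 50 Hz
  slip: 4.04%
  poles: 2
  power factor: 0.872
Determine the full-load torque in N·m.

P_in = √3·V·I·cosφ = 1.732 × 415 × 357 × 0.872 = 223759 W
P_out = η·P_in = 0.92 × 223759 = 205858 W
n_s = 120×50/2 = 3000 rpm; n = 3000×(1−0.0404) = 2879 rpm
ω = 2π×2879/60 = 301.5 rad/s
τ = P_out/ω = 205858/301.5 = 683 N·m

683 N·m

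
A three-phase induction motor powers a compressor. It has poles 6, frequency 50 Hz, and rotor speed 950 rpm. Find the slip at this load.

n_s = 120f/p = 120×50/6 = 1000 rpm
s = (n_s − n)/n_s = (1000 − 950)/1000 = 0.0500

5.00 %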